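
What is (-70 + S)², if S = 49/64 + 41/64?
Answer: 4818025/1024 ≈ 4705.1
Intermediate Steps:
S = 45/32 (S = 49*(1/64) + 41*(1/64) = 49/64 + 41/64 = 45/32 ≈ 1.4063)
(-70 + S)² = (-70 + 45/32)² = (-2195/32)² = 4818025/1024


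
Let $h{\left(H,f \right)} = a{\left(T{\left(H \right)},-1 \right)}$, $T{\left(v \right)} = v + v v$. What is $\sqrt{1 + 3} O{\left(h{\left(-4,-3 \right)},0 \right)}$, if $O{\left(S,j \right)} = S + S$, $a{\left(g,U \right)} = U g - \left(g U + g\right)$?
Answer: $-48$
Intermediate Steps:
$T{\left(v \right)} = v + v^{2}$
$a{\left(g,U \right)} = - g$ ($a{\left(g,U \right)} = U g - \left(U g + g\right) = U g - \left(g + U g\right) = - g$)
$h{\left(H,f \right)} = - H \left(1 + H\right)$
$O{\left(S,j \right)} = 2 S$
$\sqrt{1 + 3} O{\left(h{\left(-4,-3 \right)},0 \right)} = \sqrt{1 + 3} \cdot 2 \left(\left(-1\right) \left(-4\right) \left(1 - 4\right)\right) = \sqrt{4} \cdot 2 \left(\left(-1\right) \left(-4\right) \left(-3\right)\right) = 2 \cdot 2 \left(-12\right) = 2 \left(-24\right) = -48$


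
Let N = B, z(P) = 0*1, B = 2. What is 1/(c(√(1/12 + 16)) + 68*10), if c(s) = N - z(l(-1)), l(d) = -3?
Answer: 1/682 ≈ 0.0014663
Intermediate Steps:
z(P) = 0
N = 2
c(s) = 2 (c(s) = 2 - 1*0 = 2 + 0 = 2)
1/(c(√(1/12 + 16)) + 68*10) = 1/(2 + 68*10) = 1/(2 + 680) = 1/682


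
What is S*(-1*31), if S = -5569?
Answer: 172639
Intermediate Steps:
S*(-1*31) = -(-5569)*31 = -5569*(-31) = 172639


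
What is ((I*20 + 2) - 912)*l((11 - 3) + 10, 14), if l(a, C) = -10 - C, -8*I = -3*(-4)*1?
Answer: 22560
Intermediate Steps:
I = -3/2 (I = -(-3*(-4))/8 = -3/2 ≈ -1.5000)
((I*20 + 2) - 912)*l((11 - 3) + 10, 14) = ((-3/2*20 + 2) - 912)*(-10 - 1*14) = ((-30 + 2) - 912)*(-10 - 14) = (-28 - 912)*(-24) = -940*(-24) = 22560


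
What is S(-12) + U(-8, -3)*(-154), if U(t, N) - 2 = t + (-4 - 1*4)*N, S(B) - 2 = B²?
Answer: -2626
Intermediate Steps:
S(B) = 2 + B²
U(t, N) = 2 + t - 8*N (U(t, N) = 2 + (t + (-4 - 1*4)*N) = 2 + (t + (-4 - 4)*N) = 2 + (t - 8*N) = 2 + t - 8*N)
S(-12) + U(-8, -3)*(-154) = (2 + (-12)²) + (2 - 8 - 8*(-3))*(-154) = (2 + 144) + (2 - 8 + 24)*(-154) = 146 + 18*(-154) = 146 - 2772 = -2626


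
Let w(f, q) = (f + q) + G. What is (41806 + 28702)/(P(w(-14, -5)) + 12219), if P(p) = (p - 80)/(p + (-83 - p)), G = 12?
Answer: 1463041/253566 ≈ 5.7699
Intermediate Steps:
w(f, q) = 12 + f + q (w(f, q) = (f + q) + 12 = 12 + f + q)
P(p) = 80/83 - p/83 (P(p) = (-80 + p)/(-83) = (-80 + p)*(-1/83) = 80/83 - p/83)
(41806 + 28702)/(P(w(-14, -5)) + 12219) = (41806 + 28702)/((80/83 - (12 - 14 - 5)/83) + 12219) = 70508/((80/83 - 1/83*(-7)) + 12219) = 70508/((80/83 + 7/83) + 12219) = 70508/(87/83 + 12219) = 70508/(1014264/83) = 70508*(83/1014264) = 1463041/253566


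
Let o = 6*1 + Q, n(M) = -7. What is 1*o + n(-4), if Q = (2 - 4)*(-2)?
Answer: 3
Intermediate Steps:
Q = 4 (Q = -2*(-2) = 4)
o = 10 (o = 6*1 + 4 = 6 + 4 = 10)
1*o + n(-4) = 1*10 - 7 = 10 - 7 = 3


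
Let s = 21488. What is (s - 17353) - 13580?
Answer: -9445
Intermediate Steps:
(s - 17353) - 13580 = (21488 - 17353) - 13580 = 4135 - 13580 = -9445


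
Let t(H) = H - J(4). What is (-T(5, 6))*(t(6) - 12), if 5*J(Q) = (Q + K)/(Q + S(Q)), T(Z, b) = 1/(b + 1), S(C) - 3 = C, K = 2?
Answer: 48/55 ≈ 0.87273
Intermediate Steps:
S(C) = 3 + C
T(Z, b) = 1/(1 + b)
J(Q) = (2 + Q)/(5*(3 + 2*Q)) (J(Q) = ((Q + 2)/(Q + (3 + Q)))/5 = ((2 + Q)/(3 + 2*Q))/5 = (2 + Q)/(5*(3 + 2*Q)))
t(H) = -6/55 + H (t(H) = H - (2 + 4)/(5*(3 + 2*4)) = H - 6/(5*(3 + 8)) = H - 6/(5*11) = H - 1*6/55 = H - 6/55 = -6/55 + H)
(-T(5, 6))*(t(6) - 12) = (-1/(1 + 6))*((-6/55 + 6) - 12) = (-1/7)*(324/55 - 12) = -1*⅐*(-336/55) = -⅐*(-336/55) = 48/55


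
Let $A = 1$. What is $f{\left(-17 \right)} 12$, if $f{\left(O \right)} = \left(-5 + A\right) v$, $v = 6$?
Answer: $-288$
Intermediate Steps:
$f{\left(O \right)} = -24$ ($f{\left(O \right)} = \left(-5 + 1\right) 6 = \left(-4\right) 6 = -24$)
$f{\left(-17 \right)} 12 = \left(-24\right) 12 = -288$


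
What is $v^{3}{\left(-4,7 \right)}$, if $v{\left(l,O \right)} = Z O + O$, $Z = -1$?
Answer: $0$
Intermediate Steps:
$v{\left(l,O \right)} = 0$ ($v{\left(l,O \right)} = - O + O = 0$)
$v^{3}{\left(-4,7 \right)} = 0^{3} = 0$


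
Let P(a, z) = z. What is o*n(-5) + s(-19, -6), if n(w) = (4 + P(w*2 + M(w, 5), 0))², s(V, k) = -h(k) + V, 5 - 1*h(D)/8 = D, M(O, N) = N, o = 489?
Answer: 7717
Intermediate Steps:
h(D) = 40 - 8*D
s(V, k) = -40 + V + 8*k (s(V, k) = -(40 - 8*k) + V = (-40 + 8*k) + V = -40 + V + 8*k)
n(w) = 16 (n(w) = (4 + 0)² = 4² = 16)
o*n(-5) + s(-19, -6) = 489*16 + (-40 - 19 + 8*(-6)) = 7824 + (-40 - 19 - 48) = 7824 - 107 = 7717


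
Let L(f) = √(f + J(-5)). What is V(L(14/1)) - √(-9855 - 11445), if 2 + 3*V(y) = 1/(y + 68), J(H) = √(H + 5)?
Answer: -4576/6915 - √14/13830 - 10*I*√213 ≈ -0.66202 - 145.95*I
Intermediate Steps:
J(H) = √(5 + H)
L(f) = √f (L(f) = √(f + √(5 - 5)) = √(f + √0) = √(f + 0) = √f)
V(y) = -⅔ + 1/(3*(68 + y)) (V(y) = -⅔ + 1/(3*(y + 68)) = -⅔ + 1/(3*(68 + y)))
V(L(14/1)) - √(-9855 - 11445) = (-135 - 2*√14)/(3*(68 + √(14/1))) - √(-9855 - 11445) = (-135 - 2*√14)/(3*(68 + √(14*1))) - √(-21300) = (-135 - 2*√14)/(3*(68 + √14)) - 10*I*√213 = -10*I*√213 + (-135 - 2*√14)/(3*(68 + √14))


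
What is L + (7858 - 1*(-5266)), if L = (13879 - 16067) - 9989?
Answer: 947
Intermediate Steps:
L = -12177 (L = -2188 - 9989 = -12177)
L + (7858 - 1*(-5266)) = -12177 + (7858 - 1*(-5266)) = -12177 + (7858 + 5266) = -12177 + 13124 = 947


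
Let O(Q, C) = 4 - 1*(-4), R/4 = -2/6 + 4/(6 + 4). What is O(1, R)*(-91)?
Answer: -728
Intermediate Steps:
R = 4/15 (R = 4*(-2/6 + 4/(6 + 4)) = 4*(-2*⅙ + 4/10) = 4*(-⅓ + 4*(⅒)) = 4*(-⅓ + ⅖) = 4*(1/15) = 4/15 ≈ 0.26667)
O(Q, C) = 8 (O(Q, C) = 4 + 4 = 8)
O(1, R)*(-91) = 8*(-91) = -728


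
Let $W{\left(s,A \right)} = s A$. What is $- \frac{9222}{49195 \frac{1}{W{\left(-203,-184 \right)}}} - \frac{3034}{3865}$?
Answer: $- \frac{266297542838}{38027735} \approx -7002.7$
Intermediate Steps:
$W{\left(s,A \right)} = A s$
$- \frac{9222}{49195 \frac{1}{W{\left(-203,-184 \right)}}} - \frac{3034}{3865} = - \frac{9222}{49195 \frac{1}{\left(-184\right) \left(-203\right)}} - \frac{3034}{3865} = - \frac{9222}{49195 \cdot \frac{1}{37352}} - \frac{3034}{3865} = - \frac{9222}{\frac{49195}{37352}} - \frac{3034}{3865} = \left(-9222\right) \frac{37352}{49195} - \frac{3034}{3865} = - \frac{344460144}{49195} - \frac{3034}{3865} = - \frac{266297542838}{38027735}$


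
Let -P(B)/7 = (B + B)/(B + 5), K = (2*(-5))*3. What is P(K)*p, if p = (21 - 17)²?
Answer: -1344/5 ≈ -268.80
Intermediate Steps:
K = -30 (K = -10*3 = -30)
P(B) = -14*B/(5 + B) (P(B) = -7*(B + B)/(B + 5) = -7*2*B/(5 + B) = -14*B/(5 + B))
p = 16 (p = 4² = 16)
P(K)*p = -14*(-30)/(5 - 30)*16 = -14*(-30)/(-25)*16 = -14*(-30)*(-1/25)*16 = -84/5*16 = -1344/5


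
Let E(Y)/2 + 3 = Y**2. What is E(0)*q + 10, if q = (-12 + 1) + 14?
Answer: -8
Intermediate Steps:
q = 3 (q = -11 + 14 = 3)
E(Y) = -6 + 2*Y**2
E(0)*q + 10 = (-6 + 2*0**2)*3 + 10 = (-6 + 2*0)*3 + 10 = (-6 + 0)*3 + 10 = -6*3 + 10 = -18 + 10 = -8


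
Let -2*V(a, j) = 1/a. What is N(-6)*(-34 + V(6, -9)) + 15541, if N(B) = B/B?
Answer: 186083/12 ≈ 15507.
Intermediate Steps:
N(B) = 1
V(a, j) = -1/(2*a)
N(-6)*(-34 + V(6, -9)) + 15541 = 1*(-34 - ½/6) + 15541 = 1*(-34 - ½*⅙) + 15541 = 1*(-34 - 1/12) + 15541 = 1*(-409/12) + 15541 = -409/12 + 15541 = 186083/12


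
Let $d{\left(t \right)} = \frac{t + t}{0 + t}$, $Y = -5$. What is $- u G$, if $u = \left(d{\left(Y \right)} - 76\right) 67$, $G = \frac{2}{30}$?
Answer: $\frac{4958}{15} \approx 330.53$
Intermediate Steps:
$d{\left(t \right)} = 2$ ($d{\left(t \right)} = \frac{2 t}{t} = 2$)
$G = \frac{1}{15}$ ($G = 2 \cdot \frac{1}{30} = \frac{1}{15} \approx 0.066667$)
$u = -4958$ ($u = \left(2 - 76\right) 67 = \left(-74\right) 67 = -4958$)
$- u G = - \frac{-4958}{15} = \left(-1\right) \left(- \frac{4958}{15}\right) = \frac{4958}{15}$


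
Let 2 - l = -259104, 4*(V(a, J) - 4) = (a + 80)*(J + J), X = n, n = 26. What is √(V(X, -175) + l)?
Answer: √249835 ≈ 499.83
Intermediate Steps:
X = 26
V(a, J) = 4 + J*(80 + a)/2 (V(a, J) = 4 + ((a + 80)*(J + J))/4 = 4 + ((80 + a)*(2*J))/4 = 4 + (2*J*(80 + a))/4 = 4 + J*(80 + a)/2)
l = 259106 (l = 2 - 1*(-259104) = 2 + 259104 = 259106)
√(V(X, -175) + l) = √((4 + 40*(-175) + (½)*(-175)*26) + 259106) = √((4 - 7000 - 2275) + 259106) = √(-9271 + 259106) = √249835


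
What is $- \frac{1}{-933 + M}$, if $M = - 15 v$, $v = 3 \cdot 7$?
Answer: $\frac{1}{1248} \approx 0.00080128$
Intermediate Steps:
$v = 21$
$M = -315$ ($M = \left(-15\right) 21 = -315$)
$- \frac{1}{-933 + M} = - \frac{1}{-933 - 315} = - \frac{1}{-1248} = \left(-1\right) \left(- \frac{1}{1248}\right) = \frac{1}{1248}$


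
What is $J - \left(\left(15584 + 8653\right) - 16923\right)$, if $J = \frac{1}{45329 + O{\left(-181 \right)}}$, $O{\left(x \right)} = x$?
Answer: $- \frac{330212471}{45148} \approx -7314.0$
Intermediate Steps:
$J = \frac{1}{45148}$ ($J = \frac{1}{45329 - 181} = \frac{1}{45148} \approx 2.2149 \cdot 10^{-5}$)
$J - \left(\left(15584 + 8653\right) - 16923\right) = \frac{1}{45148} - \left(\left(15584 + 8653\right) - 16923\right) = \frac{1}{45148} - \left(24237 - 16923\right) = \frac{1}{45148} - 7314 = - \frac{330212471}{45148}$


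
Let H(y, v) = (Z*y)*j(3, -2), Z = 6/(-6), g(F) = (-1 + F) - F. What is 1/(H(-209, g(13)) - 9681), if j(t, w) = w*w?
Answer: -1/8845 ≈ -0.00011306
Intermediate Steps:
j(t, w) = w²
g(F) = -1
Z = -1 (Z = 6*(-⅙) = -1)
H(y, v) = -4*y (H(y, v) = -y*(-2)² = -y*4 = -4*y)
1/(H(-209, g(13)) - 9681) = 1/(-4*(-209) - 9681) = 1/(836 - 9681) = 1/(-8845) = -1/8845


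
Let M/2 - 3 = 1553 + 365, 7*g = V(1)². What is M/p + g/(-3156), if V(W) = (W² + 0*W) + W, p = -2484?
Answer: -3536975/2286522 ≈ -1.5469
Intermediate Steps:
V(W) = W + W² (V(W) = (W² + 0) + W = W² + W = W + W²)
g = 4/7 (g = (1*(1 + 1))²/7 = (1*2)²/7 = (⅐)*2² = (⅐)*4 = 4/7 ≈ 0.57143)
M = 3842 (M = 6 + 2*(1553 + 365) = 6 + 2*1918 = 6 + 3836 = 3842)
M/p + g/(-3156) = 3842/(-2484) + (4/7)/(-3156) = 3842*(-1/2484) + (4/7)*(-1/3156) = -1921/1242 - 1/5523 = -3536975/2286522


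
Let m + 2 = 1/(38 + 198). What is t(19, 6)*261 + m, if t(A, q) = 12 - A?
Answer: -431643/236 ≈ -1829.0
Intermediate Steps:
m = -471/236 (m = -2 + 1/(38 + 198) = -2 + 1/236 = -471/236 ≈ -1.9958)
t(19, 6)*261 + m = (12 - 1*19)*261 - 471/236 = (12 - 19)*261 - 471/236 = -7*261 - 471/236 = -1827 - 471/236 = -431643/236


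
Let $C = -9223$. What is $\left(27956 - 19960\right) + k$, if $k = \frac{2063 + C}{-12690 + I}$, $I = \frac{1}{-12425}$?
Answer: $\frac{1260844277996}{157673251} \approx 7996.6$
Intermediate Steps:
$I = - \frac{1}{12425} \approx -8.0483 \cdot 10^{-5}$
$k = \frac{88963000}{157673251}$ ($k = \frac{2063 - 9223}{-12690 - \frac{1}{12425}} = - \frac{7160}{- \frac{157673251}{12425}} = \left(-7160\right) \left(- \frac{12425}{157673251}\right) = \frac{88963000}{157673251} \approx 0.56422$)
$\left(27956 - 19960\right) + k = \left(27956 - 19960\right) + \frac{88963000}{157673251} = 7996 + \frac{88963000}{157673251} = \frac{1260844277996}{157673251}$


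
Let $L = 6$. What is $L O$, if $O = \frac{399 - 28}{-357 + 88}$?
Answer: $- \frac{2226}{269} \approx -8.2751$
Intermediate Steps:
$O = - \frac{371}{269}$ ($O = \frac{371}{-269} = 371 \left(- \frac{1}{269}\right) = - \frac{371}{269} \approx -1.3792$)
$L O = 6 \left(- \frac{371}{269}\right) = - \frac{2226}{269}$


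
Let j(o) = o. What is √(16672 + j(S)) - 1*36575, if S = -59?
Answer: -36575 + √16613 ≈ -36446.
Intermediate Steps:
√(16672 + j(S)) - 1*36575 = √(16672 - 59) - 1*36575 = √16613 - 36575 = -36575 + √16613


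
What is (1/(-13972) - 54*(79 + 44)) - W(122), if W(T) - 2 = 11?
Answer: -92983661/13972 ≈ -6655.0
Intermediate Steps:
W(T) = 13 (W(T) = 2 + 11 = 13)
(1/(-13972) - 54*(79 + 44)) - W(122) = (1/(-13972) - 54*(79 + 44)) - 1*13 = (-1/13972 - 54*123) - 13 = (-1/13972 - 1*6642) - 13 = (-1/13972 - 6642) - 13 = -92802025/13972 - 13 = -92983661/13972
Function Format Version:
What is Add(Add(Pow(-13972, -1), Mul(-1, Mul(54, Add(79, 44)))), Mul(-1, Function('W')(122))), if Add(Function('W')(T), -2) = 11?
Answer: Rational(-92983661, 13972) ≈ -6655.0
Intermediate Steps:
Function('W')(T) = 13 (Function('W')(T) = Add(2, 11) = 13)
Add(Add(Pow(-13972, -1), Mul(-1, Mul(54, Add(79, 44)))), Mul(-1, Function('W')(122))) = Add(Add(Pow(-13972, -1), Mul(-1, Mul(54, Add(79, 44)))), Mul(-1, 13)) = Add(Add(Rational(-1, 13972), Mul(-1, Mul(54, 123))), -13) = Add(Add(Rational(-1, 13972), Mul(-1, 6642)), -13) = Add(Add(Rational(-1, 13972), -6642), -13) = Add(Rational(-92802025, 13972), -13) = Rational(-92983661, 13972)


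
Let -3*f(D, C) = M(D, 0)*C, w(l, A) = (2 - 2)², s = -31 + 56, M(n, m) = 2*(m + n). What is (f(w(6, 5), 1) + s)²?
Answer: 625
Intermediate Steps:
M(n, m) = 2*m + 2*n
s = 25
w(l, A) = 0 (w(l, A) = 0² = 0)
f(D, C) = -2*C*D/3 (f(D, C) = -(2*0 + 2*D)*C/3 = -(0 + 2*D)*C/3 = -2*D*C/3 = -2*C*D/3)
(f(w(6, 5), 1) + s)² = (-⅔*1*0 + 25)² = (0 + 25)² = 25² = 625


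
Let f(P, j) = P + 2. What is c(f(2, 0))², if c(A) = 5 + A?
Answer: 81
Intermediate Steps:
f(P, j) = 2 + P
c(f(2, 0))² = (5 + (2 + 2))² = (5 + 4)² = 9² = 81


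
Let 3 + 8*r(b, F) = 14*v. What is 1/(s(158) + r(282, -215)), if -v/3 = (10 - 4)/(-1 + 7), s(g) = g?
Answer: 8/1219 ≈ 0.0065628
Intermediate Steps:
v = -3 (v = -3*(10 - 4)/(-1 + 7) = -18/6 = -3*1 = -3)
r(b, F) = -45/8 (r(b, F) = -3/8 + (14*(-3))/8 = -3/8 + (1/8)*(-42) = -3/8 - 21/4 = -45/8)
1/(s(158) + r(282, -215)) = 1/(158 - 45/8) = 1/(1219/8) = 8/1219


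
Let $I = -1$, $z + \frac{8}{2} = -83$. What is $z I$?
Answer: $87$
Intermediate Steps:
$z = -87$ ($z = -4 - 83 = -87$)
$z I = \left(-87\right) \left(-1\right) = 87$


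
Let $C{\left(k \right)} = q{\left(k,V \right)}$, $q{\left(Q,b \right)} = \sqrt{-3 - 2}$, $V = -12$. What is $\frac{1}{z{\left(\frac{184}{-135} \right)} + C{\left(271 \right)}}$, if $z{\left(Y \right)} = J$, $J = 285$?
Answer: $\frac{57}{16246} - \frac{i \sqrt{5}}{81230} \approx 0.0035086 - 2.7528 \cdot 10^{-5} i$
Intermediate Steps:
$q{\left(Q,b \right)} = i \sqrt{5}$ ($q{\left(Q,b \right)} = \sqrt{-5} = i \sqrt{5}$)
$C{\left(k \right)} = i \sqrt{5}$
$z{\left(Y \right)} = 285$
$\frac{1}{z{\left(\frac{184}{-135} \right)} + C{\left(271 \right)}} = \frac{1}{285 + i \sqrt{5}}$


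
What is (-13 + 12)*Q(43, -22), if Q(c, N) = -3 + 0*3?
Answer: 3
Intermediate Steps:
Q(c, N) = -3 (Q(c, N) = -3 + 0 = -3)
(-13 + 12)*Q(43, -22) = (-13 + 12)*(-3) = -1*(-3) = 3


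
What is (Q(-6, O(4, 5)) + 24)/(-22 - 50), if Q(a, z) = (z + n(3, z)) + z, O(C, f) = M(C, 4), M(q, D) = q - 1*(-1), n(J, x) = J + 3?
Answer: -5/9 ≈ -0.55556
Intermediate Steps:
n(J, x) = 3 + J
M(q, D) = 1 + q (M(q, D) = q + 1 = 1 + q)
O(C, f) = 1 + C
Q(a, z) = 6 + 2*z (Q(a, z) = (z + (3 + 3)) + z = (z + 6) + z = (6 + z) + z = 6 + 2*z)
(Q(-6, O(4, 5)) + 24)/(-22 - 50) = ((6 + 2*(1 + 4)) + 24)/(-22 - 50) = ((6 + 2*5) + 24)/(-72) = ((6 + 10) + 24)*(-1/72) = (16 + 24)*(-1/72) = 40*(-1/72) = -5/9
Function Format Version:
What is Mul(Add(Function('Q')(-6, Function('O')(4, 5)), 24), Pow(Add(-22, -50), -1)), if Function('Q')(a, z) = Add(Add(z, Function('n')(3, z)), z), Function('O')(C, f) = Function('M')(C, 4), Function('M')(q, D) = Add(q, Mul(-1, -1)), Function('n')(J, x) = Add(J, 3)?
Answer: Rational(-5, 9) ≈ -0.55556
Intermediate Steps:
Function('n')(J, x) = Add(3, J)
Function('M')(q, D) = Add(1, q) (Function('M')(q, D) = Add(q, 1) = Add(1, q))
Function('O')(C, f) = Add(1, C)
Function('Q')(a, z) = Add(6, Mul(2, z)) (Function('Q')(a, z) = Add(Add(z, Add(3, 3)), z) = Add(Add(z, 6), z) = Add(Add(6, z), z) = Add(6, Mul(2, z)))
Mul(Add(Function('Q')(-6, Function('O')(4, 5)), 24), Pow(Add(-22, -50), -1)) = Mul(Add(Add(6, Mul(2, Add(1, 4))), 24), Pow(Add(-22, -50), -1)) = Mul(Add(Add(6, Mul(2, 5)), 24), Pow(-72, -1)) = Mul(Add(Add(6, 10), 24), Rational(-1, 72)) = Mul(Add(16, 24), Rational(-1, 72)) = Mul(40, Rational(-1, 72)) = Rational(-5, 9)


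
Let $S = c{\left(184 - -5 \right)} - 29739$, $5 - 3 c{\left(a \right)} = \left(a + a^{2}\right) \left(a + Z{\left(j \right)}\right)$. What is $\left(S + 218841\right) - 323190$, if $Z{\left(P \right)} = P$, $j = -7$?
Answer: $- \frac{6937879}{3} \approx -2.3126 \cdot 10^{6}$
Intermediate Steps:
$c{\left(a \right)} = \frac{5}{3} - \frac{\left(-7 + a\right) \left(a + a^{2}\right)}{3}$ ($c{\left(a \right)} = \frac{5}{3} - \frac{\left(a + a^{2}\right) \left(a - 7\right)}{3} = \frac{5}{3} - \frac{\left(a + a^{2}\right) \left(-7 + a\right)}{3} = \frac{5}{3} - \frac{\left(-7 + a\right) \left(a + a^{2}\right)}{3}$)
$S = - \frac{6624832}{3}$ ($S = \left(\frac{5}{3} + 2 \left(184 - -5\right)^{2} - \frac{\left(184 - -5\right)^{3}}{3} + \frac{7 \left(184 - -5\right)}{3}\right) - 29739 = \left(\frac{5}{3} + 2 \left(184 + 5\right)^{2} - \frac{\left(184 + 5\right)^{3}}{3} + \frac{7 \left(184 + 5\right)}{3}\right) - 29739 = \left(\frac{5}{3} + 2 \cdot 189^{2} - \frac{189^{3}}{3} + \frac{7}{3} \cdot 189\right) - 29739 = \left(\frac{5}{3} + 2 \cdot 35721 - 2250423 + 441\right) - 29739 = \left(\frac{5}{3} + 71442 - 2250423 + 441\right) - 29739 = - \frac{6535615}{3} - 29739 = - \frac{6624832}{3} \approx -2.2083 \cdot 10^{6}$)
$\left(S + 218841\right) - 323190 = \left(- \frac{6624832}{3} + 218841\right) - 323190 = - \frac{5968309}{3} - 323190 = - \frac{6937879}{3}$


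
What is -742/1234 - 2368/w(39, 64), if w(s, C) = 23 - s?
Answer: 90945/617 ≈ 147.40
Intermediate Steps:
-742/1234 - 2368/w(39, 64) = -742/1234 - 2368/(23 - 1*39) = -742*1/1234 - 2368/(23 - 39) = -371/617 - 2368/(-16) = -371/617 - 2368*(-1/16) = -371/617 + 148 = 90945/617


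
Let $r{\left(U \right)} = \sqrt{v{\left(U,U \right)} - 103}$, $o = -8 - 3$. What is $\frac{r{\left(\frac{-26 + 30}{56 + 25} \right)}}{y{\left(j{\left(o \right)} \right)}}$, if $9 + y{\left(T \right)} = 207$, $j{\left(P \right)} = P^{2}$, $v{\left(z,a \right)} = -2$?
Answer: $\frac{i \sqrt{105}}{198} \approx 0.051752 i$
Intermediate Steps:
$o = -11$ ($o = -8 - 3 = -11$)
$y{\left(T \right)} = 198$ ($y{\left(T \right)} = -9 + 207 = 198$)
$r{\left(U \right)} = i \sqrt{105}$ ($r{\left(U \right)} = \sqrt{-2 - 103} = \sqrt{-105} = i \sqrt{105}$)
$\frac{r{\left(\frac{-26 + 30}{56 + 25} \right)}}{y{\left(j{\left(o \right)} \right)}} = \frac{i \sqrt{105}}{198}$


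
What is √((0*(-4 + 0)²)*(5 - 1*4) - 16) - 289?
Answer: -289 + 4*I ≈ -289.0 + 4.0*I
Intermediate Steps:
√((0*(-4 + 0)²)*(5 - 1*4) - 16) - 289 = √((0*(-4)²)*(5 - 4) - 16) - 289 = √((0*16)*1 - 16) - 289 = √(0*1 - 16) - 289 = √(0 - 16) - 289 = √(-16) - 289 = 4*I - 289 = -289 + 4*I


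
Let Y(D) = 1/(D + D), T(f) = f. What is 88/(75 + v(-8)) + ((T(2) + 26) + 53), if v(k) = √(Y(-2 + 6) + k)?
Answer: 1234301/15021 - 176*I*√14/15021 ≈ 82.172 - 0.043841*I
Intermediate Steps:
Y(D) = 1/(2*D)
v(k) = √(⅛ + k) (v(k) = √(1/(2*(-2 + 6)) + k) = √((½)/4 + k) = √((½)*(¼) + k) = √(⅛ + k))
88/(75 + v(-8)) + ((T(2) + 26) + 53) = 88/(75 + √(2 + 16*(-8))/4) + ((2 + 26) + 53) = 88/(75 + √(2 - 128)/4) + (28 + 53) = 88/(75 + √(-126)/4) + 81 = 88/(75 + (3*I*√14)/4) + 81 = 88/(75 + 3*I*√14/4) + 81 = 81 + 88/(75 + 3*I*√14/4)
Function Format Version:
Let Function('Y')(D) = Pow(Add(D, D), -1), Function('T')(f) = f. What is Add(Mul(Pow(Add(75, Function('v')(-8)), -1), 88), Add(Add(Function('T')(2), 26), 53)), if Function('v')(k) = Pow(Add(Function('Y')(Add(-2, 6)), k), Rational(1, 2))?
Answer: Add(Rational(1234301, 15021), Mul(Rational(-176, 15021), I, Pow(14, Rational(1, 2)))) ≈ Add(82.172, Mul(-0.043841, I))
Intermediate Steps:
Function('Y')(D) = Mul(Rational(1, 2), Pow(D, -1)) (Function('Y')(D) = Pow(Mul(2, D), -1) = Mul(Rational(1, 2), Pow(D, -1)))
Function('v')(k) = Pow(Add(Rational(1, 8), k), Rational(1, 2)) (Function('v')(k) = Pow(Add(Mul(Rational(1, 2), Pow(Add(-2, 6), -1)), k), Rational(1, 2)) = Pow(Add(Mul(Rational(1, 2), Pow(4, -1)), k), Rational(1, 2)) = Pow(Add(Mul(Rational(1, 2), Rational(1, 4)), k), Rational(1, 2)) = Pow(Add(Rational(1, 8), k), Rational(1, 2)))
Add(Mul(Pow(Add(75, Function('v')(-8)), -1), 88), Add(Add(Function('T')(2), 26), 53)) = Add(Mul(Pow(Add(75, Mul(Rational(1, 4), Pow(Add(2, Mul(16, -8)), Rational(1, 2)))), -1), 88), Add(Add(2, 26), 53)) = Add(Mul(Pow(Add(75, Mul(Rational(1, 4), Pow(Add(2, -128), Rational(1, 2)))), -1), 88), Add(28, 53)) = Add(Mul(Pow(Add(75, Mul(Rational(1, 4), Pow(-126, Rational(1, 2)))), -1), 88), 81) = Add(Mul(Pow(Add(75, Mul(Rational(1, 4), Mul(3, I, Pow(14, Rational(1, 2))))), -1), 88), 81) = Add(Mul(Pow(Add(75, Mul(Rational(3, 4), I, Pow(14, Rational(1, 2)))), -1), 88), 81) = Add(Mul(88, Pow(Add(75, Mul(Rational(3, 4), I, Pow(14, Rational(1, 2)))), -1)), 81) = Add(81, Mul(88, Pow(Add(75, Mul(Rational(3, 4), I, Pow(14, Rational(1, 2)))), -1)))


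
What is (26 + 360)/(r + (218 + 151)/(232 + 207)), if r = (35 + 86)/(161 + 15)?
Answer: 2711264/10733 ≈ 252.61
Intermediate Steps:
r = 11/16 (r = 121/176 = 121*(1/176) = 11/16 ≈ 0.68750)
(26 + 360)/(r + (218 + 151)/(232 + 207)) = (26 + 360)/(11/16 + (218 + 151)/(232 + 207)) = 386/(11/16 + 369/439) = 386/(10733/7024) = 386*(7024/10733) = 2711264/10733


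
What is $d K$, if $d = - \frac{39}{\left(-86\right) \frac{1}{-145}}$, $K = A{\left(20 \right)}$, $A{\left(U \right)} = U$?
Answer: $- \frac{56550}{43} \approx -1315.1$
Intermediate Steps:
$K = 20$
$d = - \frac{5655}{86}$ ($d = - \frac{39}{\left(-86\right) \left(- \frac{1}{145}\right)} = - \frac{39}{\frac{86}{145}} = \left(-39\right) \frac{145}{86} = - \frac{5655}{86} \approx -65.756$)
$d K = \left(- \frac{5655}{86}\right) 20 = - \frac{56550}{43}$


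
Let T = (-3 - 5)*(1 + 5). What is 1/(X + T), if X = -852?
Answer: -1/900 ≈ -0.0011111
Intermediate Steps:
T = -48 (T = -8*6 = -48)
1/(X + T) = 1/(-852 - 48) = 1/(-900) = -1/900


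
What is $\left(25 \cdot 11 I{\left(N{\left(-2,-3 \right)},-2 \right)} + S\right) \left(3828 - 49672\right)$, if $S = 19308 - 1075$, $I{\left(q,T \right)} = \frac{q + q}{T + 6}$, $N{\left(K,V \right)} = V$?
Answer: $-816963002$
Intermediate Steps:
$I{\left(q,T \right)} = \frac{2 q}{6 + T}$
$S = 18233$ ($S = 19308 - 1075 = 18233$)
$\left(25 \cdot 11 I{\left(N{\left(-2,-3 \right)},-2 \right)} + S\right) \left(3828 - 49672\right) = \left(25 \cdot 11 \cdot 2 \left(-3\right) \frac{1}{6 - 2} + 18233\right) \left(3828 - 49672\right) = \left(275 \cdot 2 \left(-3\right) \frac{1}{4} + 18233\right) \left(-45844\right) = \left(275 \left(- \frac{3}{2}\right) + 18233\right) \left(-45844\right) = \left(- \frac{825}{2} + 18233\right) \left(-45844\right) = \frac{35641}{2} \left(-45844\right) = -816963002$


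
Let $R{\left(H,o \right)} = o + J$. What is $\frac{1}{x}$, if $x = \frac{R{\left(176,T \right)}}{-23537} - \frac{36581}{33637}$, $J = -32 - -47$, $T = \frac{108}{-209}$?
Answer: $- \frac{165468240421}{180052281572} \approx -0.919$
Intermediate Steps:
$T = - \frac{108}{209}$ ($T = 108 \left(- \frac{1}{209}\right) = - \frac{108}{209} \approx -0.51675$)
$J = 15$ ($J = -32 + 47 = 15$)
$R{\left(H,o \right)} = 15 + o$ ($R{\left(H,o \right)} = o + 15 = 15 + o$)
$x = - \frac{180052281572}{165468240421}$ ($x = \frac{15 - \frac{108}{209}}{-23537} - \frac{36581}{33637} = \frac{3027}{209} \left(- \frac{1}{23537}\right) - \frac{36581}{33637} = - \frac{3027}{4919233} - \frac{36581}{33637} = - \frac{180052281572}{165468240421} \approx -1.0881$)
$\frac{1}{x} = \frac{1}{- \frac{180052281572}{165468240421}} = - \frac{165468240421}{180052281572}$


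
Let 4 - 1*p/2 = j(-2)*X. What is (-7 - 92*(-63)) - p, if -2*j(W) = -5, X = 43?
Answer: 5996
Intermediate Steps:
j(W) = 5/2 (j(W) = -½*(-5) = 5/2)
p = -207 (p = 8 - 5*43 = 8 - 2*215/2 = 8 - 215 = -207)
(-7 - 92*(-63)) - p = (-7 - 92*(-63)) - 1*(-207) = (-7 + 5796) + 207 = 5789 + 207 = 5996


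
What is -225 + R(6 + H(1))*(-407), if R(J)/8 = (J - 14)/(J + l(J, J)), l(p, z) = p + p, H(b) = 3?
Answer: 10205/27 ≈ 377.96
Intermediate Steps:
l(p, z) = 2*p
R(J) = 8*(-14 + J)/(3*J) (R(J) = 8*((J - 14)/(J + 2*J)) = 8*((-14 + J)/((3*J))) = 8*((-14 + J)*(1/(3*J))) = 8*((-14 + J)/(3*J)) = 8*(-14 + J)/(3*J))
-225 + R(6 + H(1))*(-407) = -225 + (8*(-14 + (6 + 3))/(3*(6 + 3)))*(-407) = -225 + ((8/3)*(-14 + 9)/9)*(-407) = -225 + ((8/3)*(⅑)*(-5))*(-407) = -225 - 40/27*(-407) = -225 + 16280/27 = 10205/27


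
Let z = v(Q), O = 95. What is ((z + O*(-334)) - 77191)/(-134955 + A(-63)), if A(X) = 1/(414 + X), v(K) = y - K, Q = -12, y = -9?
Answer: 19115109/23684602 ≈ 0.80707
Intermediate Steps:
v(K) = -9 - K
z = 3 (z = -9 - 1*(-12) = -9 + 12 = 3)
((z + O*(-334)) - 77191)/(-134955 + A(-63)) = ((3 + 95*(-334)) - 77191)/(-134955 + 1/(414 - 63)) = ((3 - 31730) - 77191)/(-134955 + 1/351) = (-31727 - 77191)/(-134955 + 1/351) = -108918/(-47369204/351) = -108918*(-351/47369204) = 19115109/23684602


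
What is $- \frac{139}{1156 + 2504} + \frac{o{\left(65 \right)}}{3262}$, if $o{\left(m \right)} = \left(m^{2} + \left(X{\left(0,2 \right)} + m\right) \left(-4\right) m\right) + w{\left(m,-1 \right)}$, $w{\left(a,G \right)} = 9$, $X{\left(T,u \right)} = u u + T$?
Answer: $- \frac{3615527}{852780} \approx -4.2397$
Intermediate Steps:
$X{\left(T,u \right)} = T + u^{2}$ ($X{\left(T,u \right)} = u^{2} + T = T + u^{2}$)
$o{\left(m \right)} = 9 + m^{2} + m \left(-16 - 4 m\right)$ ($o{\left(m \right)} = \left(m^{2} + \left(\left(0 + 2^{2}\right) + m\right) \left(-4\right) m\right) + 9 = \left(m^{2} + \left(\left(0 + 4\right) + m\right) \left(-4\right) m\right) + 9 = \left(m^{2} + \left(4 + m\right) \left(-4\right) m\right) + 9 = \left(m^{2} + \left(-16 - 4 m\right) m\right) + 9 = \left(m^{2} + m \left(-16 - 4 m\right)\right) + 9 = 9 + m^{2} + m \left(-16 - 4 m\right)$)
$- \frac{139}{1156 + 2504} + \frac{o{\left(65 \right)}}{3262} = - \frac{139}{1156 + 2504} + \frac{9 - 1040 - 3 \cdot 65^{2}}{3262} = - \frac{139}{3660} + \left(9 - 1040 - 12675\right) \frac{1}{3262} = \left(-139\right) \frac{1}{3660} + \left(9 - 1040 - 12675\right) \frac{1}{3262} = - \frac{139}{3660} - \frac{979}{233} = - \frac{3615527}{852780}$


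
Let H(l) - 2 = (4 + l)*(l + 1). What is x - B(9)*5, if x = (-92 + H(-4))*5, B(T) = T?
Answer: -495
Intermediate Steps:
H(l) = 2 + (1 + l)*(4 + l) (H(l) = 2 + (4 + l)*(l + 1) = 2 + (4 + l)*(1 + l) = 2 + (1 + l)*(4 + l))
x = -450 (x = (-92 + (6 + (-4)**2 + 5*(-4)))*5 = (-92 + (6 + 16 - 20))*5 = (-92 + 2)*5 = -90*5 = -450)
x - B(9)*5 = -450 - 9*5 = -450 - 1*45 = -450 - 45 = -495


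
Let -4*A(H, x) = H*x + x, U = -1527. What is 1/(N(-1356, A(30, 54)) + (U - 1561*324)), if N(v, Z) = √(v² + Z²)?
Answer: -676388/343122859737 - 2*√895057/343122859737 ≈ -1.9768e-6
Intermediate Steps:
A(H, x) = -x/4 - H*x/4 (A(H, x) = -(H*x + x)/4 = -(x + H*x)/4 = -x/4 - H*x/4)
N(v, Z) = √(Z² + v²)
1/(N(-1356, A(30, 54)) + (U - 1561*324)) = 1/(√((-¼*54*(1 + 30))² + (-1356)²) + (-1527 - 1561*324)) = 1/(√((-¼*54*31)² + 1838736) + (-1527 - 505764)) = 1/(√((-837/2)² + 1838736) - 507291) = 1/(√(700569/4 + 1838736) - 507291) = 1/(√(8055513/4) - 507291) = 1/(3*√895057/2 - 507291) = 1/(-507291 + 3*√895057/2)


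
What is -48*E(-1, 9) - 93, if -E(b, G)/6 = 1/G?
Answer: -61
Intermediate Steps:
E(b, G) = -6/G
-48*E(-1, 9) - 93 = -(-288)/9 - 93 = -48*(-⅔) - 93 = 32 - 93 = -61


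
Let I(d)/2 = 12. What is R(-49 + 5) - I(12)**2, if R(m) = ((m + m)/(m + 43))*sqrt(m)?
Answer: -576 + 176*I*sqrt(11) ≈ -576.0 + 583.73*I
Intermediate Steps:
I(d) = 24 (I(d) = 2*12 = 24)
R(m) = 2*m**(3/2)/(43 + m) (R(m) = ((2*m)/(43 + m))*sqrt(m) = (2*m/(43 + m))*sqrt(m) = 2*m**(3/2)/(43 + m))
R(-49 + 5) - I(12)**2 = 2*(-49 + 5)**(3/2)/(43 + (-49 + 5)) - 1*24**2 = 2*(-44)**(3/2)/(43 - 44) - 1*576 = 2*(-88*I*sqrt(11))/(-1) - 576 = 2*(-88*I*sqrt(11))*(-1) - 576 = 176*I*sqrt(11) - 576 = -576 + 176*I*sqrt(11)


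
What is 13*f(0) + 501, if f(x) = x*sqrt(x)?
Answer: 501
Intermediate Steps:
f(x) = x**(3/2)
13*f(0) + 501 = 13*0**(3/2) + 501 = 13*0 + 501 = 0 + 501 = 501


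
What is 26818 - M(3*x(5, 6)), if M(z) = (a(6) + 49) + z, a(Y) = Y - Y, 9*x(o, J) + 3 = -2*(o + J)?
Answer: 80332/3 ≈ 26777.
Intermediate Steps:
x(o, J) = -⅓ - 2*J/9 - 2*o/9 (x(o, J) = -⅓ + (-2*(o + J))/9 = -⅓ + (-2*(J + o))/9 = -⅓ + (-2*J - 2*o)/9 = -⅓ + (-2*J/9 - 2*o/9) = -⅓ - 2*J/9 - 2*o/9)
a(Y) = 0
M(z) = 49 + z (M(z) = (0 + 49) + z = 49 + z)
26818 - M(3*x(5, 6)) = 26818 - (49 + 3*(-⅓ - 2/9*6 - 2/9*5)) = 26818 - (49 + 3*(-⅓ - 4/3 - 10/9)) = 26818 - (49 + 3*(-25/9)) = 26818 - (49 - 25/3) = 26818 - 1*122/3 = 26818 - 122/3 = 80332/3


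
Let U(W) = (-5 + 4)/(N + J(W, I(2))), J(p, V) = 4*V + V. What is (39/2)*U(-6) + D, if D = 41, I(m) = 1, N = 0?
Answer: 371/10 ≈ 37.100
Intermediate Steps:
J(p, V) = 5*V
U(W) = -⅕ (U(W) = (-5 + 4)/(0 + 5*1) = -1/(0 + 5) = -1/5 = -1*⅕ = -⅕)
(39/2)*U(-6) + D = (39/2)*(-⅕) + 41 = -39/10 + 41 = 371/10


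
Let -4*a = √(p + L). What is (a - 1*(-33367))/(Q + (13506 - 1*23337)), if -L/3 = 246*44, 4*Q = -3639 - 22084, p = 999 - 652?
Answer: -133468/65047 + 5*I*√1285/65047 ≈ -2.0519 + 0.0027555*I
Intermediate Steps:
p = 347
Q = -25723/4 (Q = (-3639 - 22084)/4 = (¼)*(-25723) = -25723/4 ≈ -6430.8)
L = -32472 (L = -738*44 = -3*10824 = -32472)
a = -5*I*√1285/4 (a = -√(347 - 32472)/4 = -5*I*√1285/4 ≈ -44.809*I)
(a - 1*(-33367))/(Q + (13506 - 1*23337)) = (-5*I*√1285/4 - 1*(-33367))/(-25723/4 + (13506 - 1*23337)) = (-5*I*√1285/4 + 33367)/(-25723/4 + (13506 - 23337)) = (33367 - 5*I*√1285/4)/(-25723/4 - 9831) = (33367 - 5*I*√1285/4)/(-65047/4) = (33367 - 5*I*√1285/4)*(-4/65047) = -133468/65047 + 5*I*√1285/65047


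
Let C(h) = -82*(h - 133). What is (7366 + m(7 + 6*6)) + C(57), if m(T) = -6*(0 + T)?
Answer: 13340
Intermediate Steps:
m(T) = -6*T
C(h) = 10906 - 82*h (C(h) = -82*(-133 + h) = 10906 - 82*h)
(7366 + m(7 + 6*6)) + C(57) = (7366 - 6*(7 + 6*6)) + (10906 - 82*57) = (7366 - 6*(7 + 36)) + (10906 - 4674) = (7366 - 6*43) + 6232 = (7366 - 258) + 6232 = 7108 + 6232 = 13340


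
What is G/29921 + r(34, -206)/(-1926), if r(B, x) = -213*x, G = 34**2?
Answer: -218441197/9604641 ≈ -22.743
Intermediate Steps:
G = 1156
G/29921 + r(34, -206)/(-1926) = 1156/29921 - 213*(-206)/(-1926) = 1156*(1/29921) + 43878*(-1/1926) = 1156/29921 - 7313/321 = -218441197/9604641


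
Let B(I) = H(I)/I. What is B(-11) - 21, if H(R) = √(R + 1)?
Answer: -21 - I*√10/11 ≈ -21.0 - 0.28748*I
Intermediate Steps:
H(R) = √(1 + R)
B(I) = √(1 + I)/I
B(-11) - 21 = √(1 - 11)/(-11) - 21 = -I*√10/11 - 21 = -21 - I*√10/11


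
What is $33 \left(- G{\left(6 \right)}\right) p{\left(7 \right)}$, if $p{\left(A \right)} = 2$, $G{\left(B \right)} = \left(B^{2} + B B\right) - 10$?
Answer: $-4092$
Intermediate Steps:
$G{\left(B \right)} = -10 + 2 B^{2}$ ($G{\left(B \right)} = \left(B^{2} + B^{2}\right) - 10 = 2 B^{2} - 10 = -10 + 2 B^{2}$)
$33 \left(- G{\left(6 \right)}\right) p{\left(7 \right)} = 33 \left(- (-10 + 2 \cdot 6^{2})\right) 2 = 33 \left(- (-10 + 2 \cdot 36)\right) 2 = 33 \left(- (-10 + 72)\right) 2 = 33 \left(\left(-1\right) 62\right) 2 = 33 \left(-62\right) 2 = \left(-2046\right) 2 = -4092$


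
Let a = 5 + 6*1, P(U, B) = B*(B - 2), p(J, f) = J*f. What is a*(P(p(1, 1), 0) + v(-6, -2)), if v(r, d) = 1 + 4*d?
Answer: -77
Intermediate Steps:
P(U, B) = B*(-2 + B)
a = 11 (a = 5 + 6 = 11)
a*(P(p(1, 1), 0) + v(-6, -2)) = 11*(0*(-2 + 0) + (1 + 4*(-2))) = 11*(0*(-2) + (1 - 8)) = 11*(0 - 7) = 11*(-7) = -77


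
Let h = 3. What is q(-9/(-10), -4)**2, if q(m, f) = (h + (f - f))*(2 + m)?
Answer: 7569/100 ≈ 75.690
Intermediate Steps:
q(m, f) = 6 + 3*m (q(m, f) = (3 + (f - f))*(2 + m) = (3 + 0)*(2 + m) = 3*(2 + m) = 6 + 3*m)
q(-9/(-10), -4)**2 = (6 + 3*(-9/(-10)))**2 = (6 + 3*(-9*(-1/10)))**2 = (6 + 3*(9/10))**2 = (6 + 27/10)**2 = (87/10)**2 = 7569/100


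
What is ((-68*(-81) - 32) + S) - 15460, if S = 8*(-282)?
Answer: -12240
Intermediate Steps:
S = -2256
((-68*(-81) - 32) + S) - 15460 = ((-68*(-81) - 32) - 2256) - 15460 = ((5508 - 32) - 2256) - 15460 = (5476 - 2256) - 15460 = 3220 - 15460 = -12240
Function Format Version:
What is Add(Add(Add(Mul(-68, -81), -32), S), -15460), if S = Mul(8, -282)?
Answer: -12240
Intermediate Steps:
S = -2256
Add(Add(Add(Mul(-68, -81), -32), S), -15460) = Add(Add(Add(Mul(-68, -81), -32), -2256), -15460) = Add(Add(Add(5508, -32), -2256), -15460) = Add(Add(5476, -2256), -15460) = Add(3220, -15460) = -12240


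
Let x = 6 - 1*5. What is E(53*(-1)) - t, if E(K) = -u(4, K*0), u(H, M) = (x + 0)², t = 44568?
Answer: -44569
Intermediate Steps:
x = 1 (x = 6 - 5 = 1)
u(H, M) = 1 (u(H, M) = (1 + 0)² = 1² = 1)
E(K) = -1 (E(K) = -1*1 = -1)
E(53*(-1)) - t = -1 - 1*44568 = -1 - 44568 = -44569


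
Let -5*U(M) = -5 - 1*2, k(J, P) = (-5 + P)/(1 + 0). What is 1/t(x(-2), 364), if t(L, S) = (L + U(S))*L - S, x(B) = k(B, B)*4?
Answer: 5/1904 ≈ 0.0026261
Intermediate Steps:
k(J, P) = -5 + P (k(J, P) = (-5 + P)/1 = (-5 + P)*1 = -5 + P)
x(B) = -20 + 4*B (x(B) = (-5 + B)*4 = -20 + 4*B)
U(M) = 7/5 (U(M) = -(-5 - 1*2)/5 = -(-5 - 2)/5 = -⅕*(-7) = 7/5)
t(L, S) = -S + L*(7/5 + L) (t(L, S) = (L + 7/5)*L - S = (7/5 + L)*L - S = L*(7/5 + L) - S = -S + L*(7/5 + L))
1/t(x(-2), 364) = 1/((-20 + 4*(-2))² - 1*364 + 7*(-20 + 4*(-2))/5) = 1/((-20 - 8)² - 364 + 7*(-20 - 8)/5) = 1/((-28)² - 364 + (7/5)*(-28)) = 1/(784 - 364 - 196/5) = 1/(1904/5) = 5/1904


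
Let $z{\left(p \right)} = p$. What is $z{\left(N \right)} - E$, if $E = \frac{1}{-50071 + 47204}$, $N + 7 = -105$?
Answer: $- \frac{321103}{2867} \approx -112.0$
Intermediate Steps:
$N = -112$ ($N = -7 - 105 = -112$)
$E = - \frac{1}{2867}$ ($E = \frac{1}{-2867} = - \frac{1}{2867} \approx -0.0003488$)
$z{\left(N \right)} - E = -112 - - \frac{1}{2867} = -112 + \frac{1}{2867} = - \frac{321103}{2867}$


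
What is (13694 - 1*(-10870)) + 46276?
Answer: 70840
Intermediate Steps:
(13694 - 1*(-10870)) + 46276 = (13694 + 10870) + 46276 = 24564 + 46276 = 70840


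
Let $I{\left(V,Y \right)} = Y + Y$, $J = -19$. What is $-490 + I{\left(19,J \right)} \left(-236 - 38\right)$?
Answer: $9922$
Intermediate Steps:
$I{\left(V,Y \right)} = 2 Y$
$-490 + I{\left(19,J \right)} \left(-236 - 38\right) = -490 + 2 \left(-19\right) \left(-236 - 38\right) = -490 - -10412 = -490 + 10412 = 9922$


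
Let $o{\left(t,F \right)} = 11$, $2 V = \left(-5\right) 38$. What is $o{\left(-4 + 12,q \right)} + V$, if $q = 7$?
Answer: $-84$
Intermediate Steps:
$V = -95$ ($V = \frac{\left(-5\right) 38}{2} = \frac{1}{2} \left(-190\right) = -95$)
$o{\left(-4 + 12,q \right)} + V = 11 - 95 = -84$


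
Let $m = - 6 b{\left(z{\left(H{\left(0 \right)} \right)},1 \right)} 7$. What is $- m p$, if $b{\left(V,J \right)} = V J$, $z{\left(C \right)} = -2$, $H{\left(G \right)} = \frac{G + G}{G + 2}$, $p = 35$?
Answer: $-2940$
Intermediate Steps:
$H{\left(G \right)} = \frac{2 G}{2 + G}$
$b{\left(V,J \right)} = J V$
$m = 84$ ($m = - 6 \cdot 1 \left(-2\right) 7 = \left(-6\right) \left(-2\right) 7 = 12 \cdot 7 = 84$)
$- m p = - 84 \cdot 35 = \left(-1\right) 2940 = -2940$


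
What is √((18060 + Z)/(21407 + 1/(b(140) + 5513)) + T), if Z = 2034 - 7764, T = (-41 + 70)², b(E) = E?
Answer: √342342191797602634/20168962 ≈ 29.010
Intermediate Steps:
T = 841 (T = 29² = 841)
Z = -5730
√((18060 + Z)/(21407 + 1/(b(140) + 5513)) + T) = √((18060 - 5730)/(21407 + 1/(140 + 5513)) + 841) = √(12330/(21407 + 1/5653) + 841) = √(12330/(121013772/5653) + 841) = √(12330*(5653/121013772) + 841) = √(11616915/20168962 + 841) = √(16973713957/20168962) = √342342191797602634/20168962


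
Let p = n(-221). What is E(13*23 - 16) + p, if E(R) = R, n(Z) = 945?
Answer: 1228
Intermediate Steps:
p = 945
E(13*23 - 16) + p = (13*23 - 16) + 945 = (299 - 16) + 945 = 283 + 945 = 1228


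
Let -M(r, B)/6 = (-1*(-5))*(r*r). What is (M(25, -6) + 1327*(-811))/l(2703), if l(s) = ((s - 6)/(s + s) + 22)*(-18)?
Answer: 986547247/364887 ≈ 2703.7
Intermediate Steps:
M(r, B) = -30*r² (M(r, B) = -6*(-1*(-5))*r*r = -30*r²)
l(s) = -396 - 9*(-6 + s)/s (l(s) = ((-6 + s)/((2*s)) + 22)*(-18) = ((-6 + s)*(1/(2*s)) + 22)*(-18) = ((-6 + s)/(2*s) + 22)*(-18) = (22 + (-6 + s)/(2*s))*(-18) = -396 - 9*(-6 + s)/s)
(M(25, -6) + 1327*(-811))/l(2703) = (-30*25² + 1327*(-811))/(-405 + 54/2703) = (-30*625 - 1076197)/(-405 + 54*(1/2703)) = (-18750 - 1076197)/(-405 + 18/901) = -1094947/(-364887/901) = -1094947*(-901/364887) = 986547247/364887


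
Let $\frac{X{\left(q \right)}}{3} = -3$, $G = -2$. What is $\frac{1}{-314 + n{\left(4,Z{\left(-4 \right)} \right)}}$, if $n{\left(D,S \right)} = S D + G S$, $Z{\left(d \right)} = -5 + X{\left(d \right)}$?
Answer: $- \frac{1}{342} \approx -0.002924$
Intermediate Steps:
$X{\left(q \right)} = -9$ ($X{\left(q \right)} = 3 \left(-3\right) = -9$)
$Z{\left(d \right)} = -14$ ($Z{\left(d \right)} = -5 - 9 = -14$)
$n{\left(D,S \right)} = - 2 S + D S$ ($n{\left(D,S \right)} = S D - 2 S = D S - 2 S = - 2 S + D S$)
$\frac{1}{-314 + n{\left(4,Z{\left(-4 \right)} \right)}} = \frac{1}{-314 - 14 \left(-2 + 4\right)} = \frac{1}{-314 - 28} = \frac{1}{-342} = - \frac{1}{342}$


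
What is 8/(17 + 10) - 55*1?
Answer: -1477/27 ≈ -54.704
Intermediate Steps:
8/(17 + 10) - 55*1 = 8/27 - 55 = -1477/27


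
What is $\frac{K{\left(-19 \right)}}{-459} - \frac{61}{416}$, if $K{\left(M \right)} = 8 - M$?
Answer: $- \frac{1453}{7072} \approx -0.20546$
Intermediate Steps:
$\frac{K{\left(-19 \right)}}{-459} - \frac{61}{416} = \frac{8 - -19}{-459} - \frac{61}{416} = \left(8 + 19\right) \left(- \frac{1}{459}\right) - \frac{61}{416} = 27 \left(- \frac{1}{459}\right) - \frac{61}{416} = - \frac{1}{17} - \frac{61}{416} = - \frac{1453}{7072}$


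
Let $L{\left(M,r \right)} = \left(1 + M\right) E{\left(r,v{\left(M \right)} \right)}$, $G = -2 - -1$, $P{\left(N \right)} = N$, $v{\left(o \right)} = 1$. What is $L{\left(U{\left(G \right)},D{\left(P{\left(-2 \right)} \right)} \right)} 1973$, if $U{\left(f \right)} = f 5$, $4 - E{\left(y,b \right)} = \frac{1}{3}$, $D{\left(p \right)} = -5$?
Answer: $- \frac{86812}{3} \approx -28937.0$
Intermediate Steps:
$G = -1$ ($G = -2 + 1 = -1$)
$E{\left(y,b \right)} = \frac{11}{3}$ ($E{\left(y,b \right)} = 4 - \frac{1}{3} = \frac{11}{3}$)
$U{\left(f \right)} = 5 f$
$L{\left(M,r \right)} = \frac{11}{3} + \frac{11 M}{3}$ ($L{\left(M,r \right)} = \left(1 + M\right) \frac{11}{3} = \frac{11}{3} + \frac{11 M}{3}$)
$L{\left(U{\left(G \right)},D{\left(P{\left(-2 \right)} \right)} \right)} 1973 = \left(\frac{11}{3} + \frac{11 \cdot 5 \left(-1\right)}{3}\right) 1973 = \left(\frac{11}{3} + \frac{11}{3} \left(-5\right)\right) 1973 = \left(\frac{11}{3} - \frac{55}{3}\right) 1973 = \left(- \frac{44}{3}\right) 1973 = - \frac{86812}{3}$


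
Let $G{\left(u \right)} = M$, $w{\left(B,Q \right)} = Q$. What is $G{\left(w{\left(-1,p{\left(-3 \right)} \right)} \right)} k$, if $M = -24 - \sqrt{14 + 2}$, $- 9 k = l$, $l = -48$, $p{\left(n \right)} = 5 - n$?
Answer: $- \frac{448}{3} \approx -149.33$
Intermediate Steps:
$k = \frac{16}{3}$ ($k = \left(- \frac{1}{9}\right) \left(-48\right) = \frac{16}{3} \approx 5.3333$)
$M = -28$ ($M = -24 - \sqrt{16} = -24 - 4 = -28$)
$G{\left(u \right)} = -28$
$G{\left(w{\left(-1,p{\left(-3 \right)} \right)} \right)} k = \left(-28\right) \frac{16}{3} = - \frac{448}{3}$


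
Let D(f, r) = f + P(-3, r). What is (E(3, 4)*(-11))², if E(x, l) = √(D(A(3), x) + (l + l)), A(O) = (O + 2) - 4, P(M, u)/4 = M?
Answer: -363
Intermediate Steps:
P(M, u) = 4*M
A(O) = -2 + O (A(O) = (2 + O) - 4 = -2 + O)
D(f, r) = -12 + f (D(f, r) = f + 4*(-3) = f - 12 = -12 + f)
E(x, l) = √(-11 + 2*l) (E(x, l) = √((-12 + (-2 + 3)) + (l + l)) = √((-12 + 1) + 2*l) = √(-11 + 2*l))
(E(3, 4)*(-11))² = (√(-11 + 2*4)*(-11))² = (√(-11 + 8)*(-11))² = (√(-3)*(-11))² = ((I*√3)*(-11))² = (-11*I*√3)² = -363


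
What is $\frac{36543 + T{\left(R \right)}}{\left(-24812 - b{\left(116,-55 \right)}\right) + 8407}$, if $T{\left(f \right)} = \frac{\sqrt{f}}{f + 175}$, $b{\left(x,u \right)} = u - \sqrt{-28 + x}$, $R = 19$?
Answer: $- \frac{298739025}{133661206} - \frac{36543 \sqrt{22}}{133661206} - \frac{8175 \sqrt{19}}{25930273964} - \frac{\sqrt{418}}{25930273964} \approx -2.2363$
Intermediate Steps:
$T{\left(f \right)} = \frac{\sqrt{f}}{175 + f}$
$\frac{36543 + T{\left(R \right)}}{\left(-24812 - b{\left(116,-55 \right)}\right) + 8407} = \frac{36543 + \frac{\sqrt{19}}{175 + 19}}{\left(-24812 - \left(-55 - \sqrt{-28 + 116}\right)\right) + 8407} = \frac{36543 + \frac{\sqrt{19}}{194}}{\left(-24812 - \left(-55 - \sqrt{88}\right)\right) + 8407} = \frac{36543 + \sqrt{19} \cdot \frac{1}{194}}{\left(-24812 - \left(-55 - 2 \sqrt{22}\right)\right) + 8407} = \frac{36543 + \frac{\sqrt{19}}{194}}{\left(-24812 - \left(-55 - 2 \sqrt{22}\right)\right) + 8407} = \frac{36543 + \frac{\sqrt{19}}{194}}{\left(-24812 + \left(55 + 2 \sqrt{22}\right)\right) + 8407} = \frac{36543 + \frac{\sqrt{19}}{194}}{\left(-24757 + 2 \sqrt{22}\right) + 8407} = \frac{36543 + \frac{\sqrt{19}}{194}}{-16350 + 2 \sqrt{22}}$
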